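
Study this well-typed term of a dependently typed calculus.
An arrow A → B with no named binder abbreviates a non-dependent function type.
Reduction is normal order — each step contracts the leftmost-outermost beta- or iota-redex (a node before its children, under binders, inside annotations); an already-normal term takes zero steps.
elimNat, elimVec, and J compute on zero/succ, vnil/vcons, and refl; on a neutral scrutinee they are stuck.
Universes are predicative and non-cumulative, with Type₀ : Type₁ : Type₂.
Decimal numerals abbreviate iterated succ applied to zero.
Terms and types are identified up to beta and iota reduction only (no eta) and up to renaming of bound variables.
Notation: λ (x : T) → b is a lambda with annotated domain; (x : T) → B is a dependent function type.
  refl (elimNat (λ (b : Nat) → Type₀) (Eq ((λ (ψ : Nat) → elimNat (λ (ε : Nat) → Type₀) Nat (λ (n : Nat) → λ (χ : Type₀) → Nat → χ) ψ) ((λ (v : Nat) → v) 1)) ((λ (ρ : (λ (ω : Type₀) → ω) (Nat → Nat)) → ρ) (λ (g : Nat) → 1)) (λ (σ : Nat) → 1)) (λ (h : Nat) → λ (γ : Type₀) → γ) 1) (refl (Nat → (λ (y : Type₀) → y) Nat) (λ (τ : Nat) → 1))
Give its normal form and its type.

resulting normal form:
  refl (Eq (Nat → Nat) (λ (b : Nat) → 1) (λ (ψ : Nat) → 1)) (refl (Nat → Nat) (λ (ε : Nat) → 1))
the term's type:
  Eq (Eq (Nat → Nat) (λ (b : Nat) → 1) (λ (ψ : Nat) → 1)) (refl (Nat → Nat) (λ (ε : Nat) → 1)) (refl (Nat → Nat) (λ (n : Nat) → 1))


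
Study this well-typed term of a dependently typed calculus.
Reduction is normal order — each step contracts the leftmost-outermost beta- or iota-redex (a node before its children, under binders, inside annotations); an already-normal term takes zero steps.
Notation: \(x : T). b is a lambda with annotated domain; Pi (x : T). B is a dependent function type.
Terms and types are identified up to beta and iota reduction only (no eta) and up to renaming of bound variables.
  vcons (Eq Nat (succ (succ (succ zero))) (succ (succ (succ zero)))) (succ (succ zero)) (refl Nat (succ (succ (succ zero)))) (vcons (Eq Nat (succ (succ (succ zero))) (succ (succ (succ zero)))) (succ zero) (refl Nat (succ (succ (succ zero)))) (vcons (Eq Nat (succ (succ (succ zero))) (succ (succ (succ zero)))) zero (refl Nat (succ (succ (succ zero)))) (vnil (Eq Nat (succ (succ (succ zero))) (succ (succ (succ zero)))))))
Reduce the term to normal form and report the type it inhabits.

reduced normal form:
  vcons (Eq Nat (succ (succ (succ zero))) (succ (succ (succ zero)))) (succ (succ zero)) (refl Nat (succ (succ (succ zero)))) (vcons (Eq Nat (succ (succ (succ zero))) (succ (succ (succ zero)))) (succ zero) (refl Nat (succ (succ (succ zero)))) (vcons (Eq Nat (succ (succ (succ zero))) (succ (succ (succ zero)))) zero (refl Nat (succ (succ (succ zero)))) (vnil (Eq Nat (succ (succ (succ zero))) (succ (succ (succ zero)))))))
the term's type:
  Vec (Eq Nat (succ (succ (succ zero))) (succ (succ (succ zero)))) (succ (succ (succ zero)))
observation: no redex remains anywhere in the term; it is its own normal form.


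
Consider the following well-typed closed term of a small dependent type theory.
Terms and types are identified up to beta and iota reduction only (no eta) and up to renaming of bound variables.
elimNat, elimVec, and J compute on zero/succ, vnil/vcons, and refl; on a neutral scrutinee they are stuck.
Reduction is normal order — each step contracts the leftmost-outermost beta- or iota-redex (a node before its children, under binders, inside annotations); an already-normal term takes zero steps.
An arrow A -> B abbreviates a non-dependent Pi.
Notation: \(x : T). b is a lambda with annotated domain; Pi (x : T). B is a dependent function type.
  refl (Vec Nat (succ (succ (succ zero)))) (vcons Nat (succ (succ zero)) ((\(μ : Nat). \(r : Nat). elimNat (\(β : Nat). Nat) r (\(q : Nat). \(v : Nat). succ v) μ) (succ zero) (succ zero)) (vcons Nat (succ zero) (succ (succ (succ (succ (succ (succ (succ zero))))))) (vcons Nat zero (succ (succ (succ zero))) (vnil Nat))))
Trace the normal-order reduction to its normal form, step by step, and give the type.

reduction (normal order):
  refl (Vec Nat (succ (succ (succ zero)))) (vcons Nat (succ (succ zero)) ((\(μ : Nat). \(r : Nat). elimNat (\(β : Nat). Nat) r (\(q : Nat). \(v : Nat). succ v) μ) (succ zero) (succ zero)) (vcons Nat (succ zero) (succ (succ (succ (succ (succ (succ (succ zero))))))) (vcons Nat zero (succ (succ (succ zero))) (vnil Nat))))
  ~> refl (Vec Nat (succ (succ (succ zero)))) (vcons Nat (succ (succ zero)) ((\(μ : Nat). elimNat (\(r : Nat). Nat) μ (\(β : Nat). \(q : Nat). succ q) (succ zero)) (succ zero)) (vcons Nat (succ zero) (succ (succ (succ (succ (succ (succ (succ zero))))))) (vcons Nat zero (succ (succ (succ zero))) (vnil Nat))))
  ~> refl (Vec Nat (succ (succ (succ zero)))) (vcons Nat (succ (succ zero)) (elimNat (\(μ : Nat). Nat) (succ zero) (\(r : Nat). \(β : Nat). succ β) (succ zero)) (vcons Nat (succ zero) (succ (succ (succ (succ (succ (succ (succ zero))))))) (vcons Nat zero (succ (succ (succ zero))) (vnil Nat))))
  ~> refl (Vec Nat (succ (succ (succ zero)))) (vcons Nat (succ (succ zero)) ((\(μ : Nat). \(r : Nat). succ r) zero (elimNat (\(β : Nat). Nat) (succ zero) (\(q : Nat). \(v : Nat). succ v) zero)) (vcons Nat (succ zero) (succ (succ (succ (succ (succ (succ (succ zero))))))) (vcons Nat zero (succ (succ (succ zero))) (vnil Nat))))
  ~> refl (Vec Nat (succ (succ (succ zero)))) (vcons Nat (succ (succ zero)) ((\(μ : Nat). succ μ) (elimNat (\(r : Nat). Nat) (succ zero) (\(β : Nat). \(q : Nat). succ q) zero)) (vcons Nat (succ zero) (succ (succ (succ (succ (succ (succ (succ zero))))))) (vcons Nat zero (succ (succ (succ zero))) (vnil Nat))))
  ~> refl (Vec Nat (succ (succ (succ zero)))) (vcons Nat (succ (succ zero)) (succ (elimNat (\(μ : Nat). Nat) (succ zero) (\(r : Nat). \(β : Nat). succ β) zero)) (vcons Nat (succ zero) (succ (succ (succ (succ (succ (succ (succ zero))))))) (vcons Nat zero (succ (succ (succ zero))) (vnil Nat))))
  ~> refl (Vec Nat (succ (succ (succ zero)))) (vcons Nat (succ (succ zero)) (succ (succ zero)) (vcons Nat (succ zero) (succ (succ (succ (succ (succ (succ (succ zero))))))) (vcons Nat zero (succ (succ (succ zero))) (vnil Nat))))
inferred type:
  Eq (Vec Nat (succ (succ (succ zero)))) (vcons Nat (succ (succ zero)) (succ (succ zero)) (vcons Nat (succ zero) (succ (succ (succ (succ (succ (succ (succ zero))))))) (vcons Nat zero (succ (succ (succ zero))) (vnil Nat)))) (vcons Nat (succ (succ zero)) (succ (succ zero)) (vcons Nat (succ zero) (succ (succ (succ (succ (succ (succ (succ zero))))))) (vcons Nat zero (succ (succ (succ zero))) (vnil Nat))))


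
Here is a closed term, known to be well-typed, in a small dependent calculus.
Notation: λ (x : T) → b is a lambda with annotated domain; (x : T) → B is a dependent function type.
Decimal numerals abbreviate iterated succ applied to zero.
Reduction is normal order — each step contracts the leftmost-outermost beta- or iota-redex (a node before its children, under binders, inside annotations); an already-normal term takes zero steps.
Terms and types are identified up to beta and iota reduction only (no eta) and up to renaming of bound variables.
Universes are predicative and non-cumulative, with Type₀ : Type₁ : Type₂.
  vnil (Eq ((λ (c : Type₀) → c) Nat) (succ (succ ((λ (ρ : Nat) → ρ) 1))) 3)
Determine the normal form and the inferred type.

normal form:
  vnil (Eq Nat 3 3)
inferred type:
  Vec (Eq Nat 3 3) 0
observation: the leftmost-outermost redex is a beta-redex, and normalization takes 2 steps.


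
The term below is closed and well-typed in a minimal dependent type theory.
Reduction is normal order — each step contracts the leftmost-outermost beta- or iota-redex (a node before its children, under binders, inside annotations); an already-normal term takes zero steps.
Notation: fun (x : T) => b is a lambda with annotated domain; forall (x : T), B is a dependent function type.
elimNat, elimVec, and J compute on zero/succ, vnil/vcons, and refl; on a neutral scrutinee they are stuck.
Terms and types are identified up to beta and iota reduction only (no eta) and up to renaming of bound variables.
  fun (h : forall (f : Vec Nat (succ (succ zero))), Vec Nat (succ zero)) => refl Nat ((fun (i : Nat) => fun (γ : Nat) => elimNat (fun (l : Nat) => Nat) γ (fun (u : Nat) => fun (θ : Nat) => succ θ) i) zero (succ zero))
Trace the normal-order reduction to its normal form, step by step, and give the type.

normal-order reduction:
  fun (h : forall (f : Vec Nat (succ (succ zero))), Vec Nat (succ zero)) => refl Nat ((fun (i : Nat) => fun (γ : Nat) => elimNat (fun (l : Nat) => Nat) γ (fun (u : Nat) => fun (θ : Nat) => succ θ) i) zero (succ zero))
  ~> fun (h : forall (f : Vec Nat (succ (succ zero))), Vec Nat (succ zero)) => refl Nat ((fun (i : Nat) => elimNat (fun (γ : Nat) => Nat) i (fun (l : Nat) => fun (u : Nat) => succ u) zero) (succ zero))
  ~> fun (h : forall (f : Vec Nat (succ (succ zero))), Vec Nat (succ zero)) => refl Nat (elimNat (fun (i : Nat) => Nat) (succ zero) (fun (γ : Nat) => fun (l : Nat) => succ l) zero)
  ~> fun (h : forall (f : Vec Nat (succ (succ zero))), Vec Nat (succ zero)) => refl Nat (succ zero)
inferred type:
  forall (h : forall (f : Vec Nat (succ (succ zero))), Vec Nat (succ zero)), Eq Nat (succ zero) (succ zero)


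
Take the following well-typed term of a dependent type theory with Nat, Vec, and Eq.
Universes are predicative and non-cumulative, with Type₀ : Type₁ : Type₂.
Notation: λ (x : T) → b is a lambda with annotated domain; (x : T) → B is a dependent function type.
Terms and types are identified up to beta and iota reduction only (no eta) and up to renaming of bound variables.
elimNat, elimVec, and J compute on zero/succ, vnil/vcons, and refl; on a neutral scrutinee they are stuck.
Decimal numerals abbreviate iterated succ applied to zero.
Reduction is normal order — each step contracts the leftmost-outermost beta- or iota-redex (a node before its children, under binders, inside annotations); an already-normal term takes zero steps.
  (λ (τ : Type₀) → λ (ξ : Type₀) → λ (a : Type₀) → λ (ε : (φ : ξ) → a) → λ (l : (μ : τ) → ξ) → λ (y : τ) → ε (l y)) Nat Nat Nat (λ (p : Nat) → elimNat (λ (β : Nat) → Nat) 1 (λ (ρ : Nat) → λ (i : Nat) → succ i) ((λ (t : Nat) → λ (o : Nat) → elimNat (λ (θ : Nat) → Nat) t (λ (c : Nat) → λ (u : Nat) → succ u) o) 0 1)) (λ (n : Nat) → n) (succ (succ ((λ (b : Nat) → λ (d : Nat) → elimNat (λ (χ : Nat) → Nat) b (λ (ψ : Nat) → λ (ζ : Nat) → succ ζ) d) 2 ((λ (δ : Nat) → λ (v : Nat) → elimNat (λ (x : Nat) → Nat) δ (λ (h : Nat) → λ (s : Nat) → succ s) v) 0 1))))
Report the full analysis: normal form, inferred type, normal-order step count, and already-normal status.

resulting normal form:
  2
the term's type:
  Nat
reduction steps (normal order): 17
already normal: no
first redex: a beta-redex


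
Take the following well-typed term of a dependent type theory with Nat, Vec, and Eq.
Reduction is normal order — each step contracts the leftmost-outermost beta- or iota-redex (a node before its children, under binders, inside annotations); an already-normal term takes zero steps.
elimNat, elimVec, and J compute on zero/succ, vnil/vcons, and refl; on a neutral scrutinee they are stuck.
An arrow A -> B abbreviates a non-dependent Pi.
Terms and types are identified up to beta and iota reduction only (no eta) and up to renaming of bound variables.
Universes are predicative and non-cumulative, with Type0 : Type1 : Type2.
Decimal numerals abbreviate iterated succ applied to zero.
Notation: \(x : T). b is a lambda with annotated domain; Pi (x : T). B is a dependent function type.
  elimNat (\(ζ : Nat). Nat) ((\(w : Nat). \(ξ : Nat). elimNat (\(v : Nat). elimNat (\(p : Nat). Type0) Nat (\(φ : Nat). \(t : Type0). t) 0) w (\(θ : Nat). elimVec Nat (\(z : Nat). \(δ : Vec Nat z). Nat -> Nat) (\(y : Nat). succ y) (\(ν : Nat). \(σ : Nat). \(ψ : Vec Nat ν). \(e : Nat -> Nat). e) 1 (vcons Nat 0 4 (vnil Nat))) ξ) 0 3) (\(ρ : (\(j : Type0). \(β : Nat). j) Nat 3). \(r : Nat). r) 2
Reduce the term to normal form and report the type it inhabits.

reduced normal form:
  3
inferred type:
  Nat


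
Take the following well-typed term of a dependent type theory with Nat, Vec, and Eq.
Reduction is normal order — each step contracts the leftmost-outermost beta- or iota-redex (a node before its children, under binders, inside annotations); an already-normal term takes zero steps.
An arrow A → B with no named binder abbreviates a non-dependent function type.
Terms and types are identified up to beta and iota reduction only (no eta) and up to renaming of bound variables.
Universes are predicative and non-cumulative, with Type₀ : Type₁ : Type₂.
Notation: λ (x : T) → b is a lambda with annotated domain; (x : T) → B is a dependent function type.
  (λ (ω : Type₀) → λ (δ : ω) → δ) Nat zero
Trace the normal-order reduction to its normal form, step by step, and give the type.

normal-order reduction:
  (λ (ω : Type₀) → λ (δ : ω) → δ) Nat zero
  ~> (λ (ω : Nat) → ω) zero
  ~> zero
inferred type:
  Nat


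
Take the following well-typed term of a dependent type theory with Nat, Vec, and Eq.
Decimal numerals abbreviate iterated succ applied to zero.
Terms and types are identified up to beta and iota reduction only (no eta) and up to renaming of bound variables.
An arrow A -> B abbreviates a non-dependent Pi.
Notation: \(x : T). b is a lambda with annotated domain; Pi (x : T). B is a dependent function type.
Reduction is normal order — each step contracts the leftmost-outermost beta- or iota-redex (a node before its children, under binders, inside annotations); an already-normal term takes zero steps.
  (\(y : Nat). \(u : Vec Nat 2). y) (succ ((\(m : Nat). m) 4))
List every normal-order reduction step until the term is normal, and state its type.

normal-order reduction:
  (\(y : Nat). \(u : Vec Nat 2). y) (succ ((\(m : Nat). m) 4))
  ~> \(y : Vec Nat 2). succ ((\(u : Nat). u) 4)
  ~> \(y : Vec Nat 2). 5
type:
  Vec Nat 2 -> Nat


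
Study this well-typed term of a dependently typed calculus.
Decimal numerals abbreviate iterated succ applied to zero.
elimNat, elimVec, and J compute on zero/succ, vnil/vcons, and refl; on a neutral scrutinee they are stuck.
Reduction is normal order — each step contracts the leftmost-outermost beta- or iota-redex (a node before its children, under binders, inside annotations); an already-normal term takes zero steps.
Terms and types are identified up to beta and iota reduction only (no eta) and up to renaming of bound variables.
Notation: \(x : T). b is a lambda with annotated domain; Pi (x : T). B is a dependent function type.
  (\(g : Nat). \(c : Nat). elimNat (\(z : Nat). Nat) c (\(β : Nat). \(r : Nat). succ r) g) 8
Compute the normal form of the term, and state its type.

normal form:
  \(g : Nat). succ (succ (succ (succ (succ (succ (succ (succ g)))))))
type:
  Pi (g : Nat). Nat
observation: reduction starts at a beta-redex, and 26 normal-order steps reach the normal form.


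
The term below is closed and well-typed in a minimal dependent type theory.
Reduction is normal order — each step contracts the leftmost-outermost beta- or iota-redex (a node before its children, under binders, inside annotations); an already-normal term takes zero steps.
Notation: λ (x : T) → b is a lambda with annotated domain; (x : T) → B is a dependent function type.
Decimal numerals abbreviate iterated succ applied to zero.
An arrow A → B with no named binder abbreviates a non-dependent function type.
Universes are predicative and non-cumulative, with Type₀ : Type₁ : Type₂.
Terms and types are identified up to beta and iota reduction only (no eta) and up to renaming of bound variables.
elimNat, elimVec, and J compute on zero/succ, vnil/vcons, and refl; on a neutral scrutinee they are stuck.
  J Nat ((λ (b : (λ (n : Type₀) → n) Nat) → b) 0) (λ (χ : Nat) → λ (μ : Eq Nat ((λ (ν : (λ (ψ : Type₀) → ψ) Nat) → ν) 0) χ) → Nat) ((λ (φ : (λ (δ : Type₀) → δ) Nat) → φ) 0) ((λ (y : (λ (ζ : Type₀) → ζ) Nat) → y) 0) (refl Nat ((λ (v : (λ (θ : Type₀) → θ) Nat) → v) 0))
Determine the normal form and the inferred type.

normal form:
  0
the term's type:
  Nat
observation: 2 normal-order steps normalize the term, beginning with a J iota-redex.


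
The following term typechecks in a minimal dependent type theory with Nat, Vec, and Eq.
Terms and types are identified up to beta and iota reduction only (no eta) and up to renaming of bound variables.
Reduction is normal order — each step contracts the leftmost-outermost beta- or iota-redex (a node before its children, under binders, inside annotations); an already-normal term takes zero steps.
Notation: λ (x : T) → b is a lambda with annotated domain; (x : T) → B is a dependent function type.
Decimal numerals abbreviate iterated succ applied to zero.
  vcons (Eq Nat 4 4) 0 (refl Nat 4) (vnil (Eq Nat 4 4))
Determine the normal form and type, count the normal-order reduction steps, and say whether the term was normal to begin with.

normal form:
  vcons (Eq Nat 4 4) 0 (refl Nat 4) (vnil (Eq Nat 4 4))
type:
  Vec (Eq Nat 4 4) 1
reduction steps (normal order): 0
started in normal form: yes


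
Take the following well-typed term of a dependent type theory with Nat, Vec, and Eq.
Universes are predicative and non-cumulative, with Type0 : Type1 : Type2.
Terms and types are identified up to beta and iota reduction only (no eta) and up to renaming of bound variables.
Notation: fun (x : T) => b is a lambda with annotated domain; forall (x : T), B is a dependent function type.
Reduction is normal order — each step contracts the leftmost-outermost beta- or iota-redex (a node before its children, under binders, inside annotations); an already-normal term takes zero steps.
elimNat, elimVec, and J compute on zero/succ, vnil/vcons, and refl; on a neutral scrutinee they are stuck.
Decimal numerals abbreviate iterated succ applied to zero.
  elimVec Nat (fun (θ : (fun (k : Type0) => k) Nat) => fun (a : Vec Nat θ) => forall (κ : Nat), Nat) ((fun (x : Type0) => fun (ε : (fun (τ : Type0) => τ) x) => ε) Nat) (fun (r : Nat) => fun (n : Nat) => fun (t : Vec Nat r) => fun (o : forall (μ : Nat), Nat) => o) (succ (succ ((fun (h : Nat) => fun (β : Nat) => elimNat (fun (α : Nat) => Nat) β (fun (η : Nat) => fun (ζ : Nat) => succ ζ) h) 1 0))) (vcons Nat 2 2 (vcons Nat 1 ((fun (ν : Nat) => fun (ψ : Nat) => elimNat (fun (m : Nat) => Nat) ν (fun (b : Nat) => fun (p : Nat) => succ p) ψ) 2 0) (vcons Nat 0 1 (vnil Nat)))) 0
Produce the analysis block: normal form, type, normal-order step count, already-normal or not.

resulting normal form:
  0
the term's type:
  Nat
steps to reach normal form (normal order): 18
started in normal form: no
first redex: an elimVec iota-redex


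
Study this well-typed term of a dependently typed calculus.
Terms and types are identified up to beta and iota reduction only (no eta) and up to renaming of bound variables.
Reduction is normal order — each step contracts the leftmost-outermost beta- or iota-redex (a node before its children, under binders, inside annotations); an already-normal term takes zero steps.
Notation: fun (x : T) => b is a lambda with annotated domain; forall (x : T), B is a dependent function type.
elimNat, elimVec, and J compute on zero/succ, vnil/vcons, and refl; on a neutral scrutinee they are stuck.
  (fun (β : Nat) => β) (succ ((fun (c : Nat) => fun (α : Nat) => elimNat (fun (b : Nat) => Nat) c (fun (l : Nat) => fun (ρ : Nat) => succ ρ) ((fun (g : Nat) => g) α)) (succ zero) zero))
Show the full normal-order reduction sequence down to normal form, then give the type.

normal-order reduction sequence:
  (fun (β : Nat) => β) (succ ((fun (c : Nat) => fun (α : Nat) => elimNat (fun (b : Nat) => Nat) c (fun (l : Nat) => fun (ρ : Nat) => succ ρ) ((fun (g : Nat) => g) α)) (succ zero) zero))
  ~> succ ((fun (β : Nat) => fun (c : Nat) => elimNat (fun (α : Nat) => Nat) β (fun (b : Nat) => fun (l : Nat) => succ l) ((fun (ρ : Nat) => ρ) c)) (succ zero) zero)
  ~> succ ((fun (β : Nat) => elimNat (fun (c : Nat) => Nat) (succ zero) (fun (α : Nat) => fun (b : Nat) => succ b) ((fun (l : Nat) => l) β)) zero)
  ~> succ (elimNat (fun (β : Nat) => Nat) (succ zero) (fun (c : Nat) => fun (α : Nat) => succ α) ((fun (b : Nat) => b) zero))
  ~> succ (elimNat (fun (β : Nat) => Nat) (succ zero) (fun (c : Nat) => fun (α : Nat) => succ α) zero)
  ~> succ (succ zero)
the term's type:
  Nat


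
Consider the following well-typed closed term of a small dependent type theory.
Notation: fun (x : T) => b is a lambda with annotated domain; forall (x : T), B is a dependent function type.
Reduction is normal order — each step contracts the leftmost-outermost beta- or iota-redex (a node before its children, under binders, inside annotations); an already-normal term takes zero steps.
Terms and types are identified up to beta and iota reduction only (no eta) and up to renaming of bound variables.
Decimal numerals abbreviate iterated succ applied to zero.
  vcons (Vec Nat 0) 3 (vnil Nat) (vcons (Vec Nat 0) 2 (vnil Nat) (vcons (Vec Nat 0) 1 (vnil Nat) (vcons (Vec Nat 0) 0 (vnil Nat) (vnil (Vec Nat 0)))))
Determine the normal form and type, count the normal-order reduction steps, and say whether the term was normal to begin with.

normal form:
  vcons (Vec Nat 0) 3 (vnil Nat) (vcons (Vec Nat 0) 2 (vnil Nat) (vcons (Vec Nat 0) 1 (vnil Nat) (vcons (Vec Nat 0) 0 (vnil Nat) (vnil (Vec Nat 0)))))
type:
  Vec (Vec Nat 0) 4
steps to reach normal form (normal order): 0
already normal: yes


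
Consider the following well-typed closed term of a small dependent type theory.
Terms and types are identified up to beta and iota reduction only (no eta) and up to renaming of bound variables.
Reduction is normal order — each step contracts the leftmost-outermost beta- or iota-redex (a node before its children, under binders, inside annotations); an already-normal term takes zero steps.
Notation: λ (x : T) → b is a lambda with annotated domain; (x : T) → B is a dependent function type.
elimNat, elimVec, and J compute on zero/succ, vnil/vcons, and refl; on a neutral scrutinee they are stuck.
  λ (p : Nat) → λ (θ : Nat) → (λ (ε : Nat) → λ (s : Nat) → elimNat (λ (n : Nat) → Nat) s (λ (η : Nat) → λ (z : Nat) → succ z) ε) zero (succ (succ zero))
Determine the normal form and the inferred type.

reduced normal form:
  λ (p : Nat) → λ (θ : Nat) → succ (succ zero)
the term's type:
  (p : Nat) → (θ : Nat) → Nat
observation: 3 normal-order steps normalize the term, beginning with a beta-redex.


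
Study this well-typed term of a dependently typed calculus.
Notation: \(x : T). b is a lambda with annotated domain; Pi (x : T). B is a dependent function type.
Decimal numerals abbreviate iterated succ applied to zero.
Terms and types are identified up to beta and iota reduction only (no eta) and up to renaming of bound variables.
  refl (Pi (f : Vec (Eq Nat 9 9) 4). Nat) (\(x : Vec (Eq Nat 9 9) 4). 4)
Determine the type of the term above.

inferred type:
  Eq (Pi (f : Vec (Eq Nat 9 9) 4). Nat) (\(x : Vec (Eq Nat 9 9) 4). 4) (\(ω : Vec (Eq Nat 9 9) 4). 4)


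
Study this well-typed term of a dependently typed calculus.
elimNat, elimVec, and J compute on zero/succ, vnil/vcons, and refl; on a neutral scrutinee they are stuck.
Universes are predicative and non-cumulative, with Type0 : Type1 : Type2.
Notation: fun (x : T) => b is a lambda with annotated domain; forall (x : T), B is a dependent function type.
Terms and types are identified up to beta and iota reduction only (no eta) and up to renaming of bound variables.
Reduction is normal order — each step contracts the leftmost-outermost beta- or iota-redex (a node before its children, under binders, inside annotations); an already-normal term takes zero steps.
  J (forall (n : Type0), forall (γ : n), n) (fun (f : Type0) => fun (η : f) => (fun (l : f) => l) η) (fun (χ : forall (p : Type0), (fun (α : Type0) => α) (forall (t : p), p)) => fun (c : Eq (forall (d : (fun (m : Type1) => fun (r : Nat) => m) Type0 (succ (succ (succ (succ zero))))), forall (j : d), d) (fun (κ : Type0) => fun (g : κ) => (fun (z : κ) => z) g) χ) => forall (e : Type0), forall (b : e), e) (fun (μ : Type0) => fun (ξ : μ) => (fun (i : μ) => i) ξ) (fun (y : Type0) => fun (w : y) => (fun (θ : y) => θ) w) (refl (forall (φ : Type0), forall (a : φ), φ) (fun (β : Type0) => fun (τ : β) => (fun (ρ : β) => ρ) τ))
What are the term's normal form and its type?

reduced normal form:
  fun (n : Type0) => fun (γ : n) => γ
the term's type:
  forall (n : Type0), forall (γ : n), n
observation: reduction starts at a J iota-redex, and 2 normal-order steps reach the normal form.


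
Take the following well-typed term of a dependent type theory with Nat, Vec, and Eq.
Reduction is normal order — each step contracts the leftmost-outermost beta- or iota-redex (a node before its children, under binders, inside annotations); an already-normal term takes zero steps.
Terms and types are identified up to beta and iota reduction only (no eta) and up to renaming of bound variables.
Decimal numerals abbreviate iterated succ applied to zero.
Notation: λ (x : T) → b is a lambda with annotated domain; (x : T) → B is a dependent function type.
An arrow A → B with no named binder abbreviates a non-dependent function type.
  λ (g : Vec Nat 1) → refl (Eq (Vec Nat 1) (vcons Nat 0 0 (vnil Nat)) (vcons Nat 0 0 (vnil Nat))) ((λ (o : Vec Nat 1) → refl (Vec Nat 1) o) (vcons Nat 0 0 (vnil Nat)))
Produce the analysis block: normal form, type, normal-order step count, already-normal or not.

normal form:
  λ (g : Vec Nat 1) → refl (Eq (Vec Nat 1) (vcons Nat 0 0 (vnil Nat)) (vcons Nat 0 0 (vnil Nat))) (refl (Vec Nat 1) (vcons Nat 0 0 (vnil Nat)))
inferred type:
  Vec Nat 1 → Eq (Eq (Vec Nat 1) (vcons Nat 0 0 (vnil Nat)) (vcons Nat 0 0 (vnil Nat))) (refl (Vec Nat 1) (vcons Nat 0 0 (vnil Nat))) (refl (Vec Nat 1) (vcons Nat 0 0 (vnil Nat)))
reduction steps (normal order): 1
term was already normal: no
first contracted redex: a beta-redex


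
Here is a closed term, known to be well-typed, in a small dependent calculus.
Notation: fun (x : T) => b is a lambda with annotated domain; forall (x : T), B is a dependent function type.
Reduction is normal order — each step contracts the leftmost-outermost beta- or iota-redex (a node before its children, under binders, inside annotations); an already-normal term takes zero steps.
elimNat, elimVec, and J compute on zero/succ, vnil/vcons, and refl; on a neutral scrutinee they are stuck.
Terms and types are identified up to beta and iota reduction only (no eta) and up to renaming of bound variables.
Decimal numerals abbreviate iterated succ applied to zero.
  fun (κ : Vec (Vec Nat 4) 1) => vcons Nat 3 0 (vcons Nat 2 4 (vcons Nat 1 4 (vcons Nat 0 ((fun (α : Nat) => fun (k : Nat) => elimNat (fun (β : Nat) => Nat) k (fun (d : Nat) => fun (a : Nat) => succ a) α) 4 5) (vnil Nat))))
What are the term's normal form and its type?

normal form:
  fun (κ : Vec (Vec Nat 4) 1) => vcons Nat 3 0 (vcons Nat 2 4 (vcons Nat 1 4 (vcons Nat 0 9 (vnil Nat))))
inferred type:
  forall (κ : Vec (Vec Nat 4) 1), Vec Nat 4


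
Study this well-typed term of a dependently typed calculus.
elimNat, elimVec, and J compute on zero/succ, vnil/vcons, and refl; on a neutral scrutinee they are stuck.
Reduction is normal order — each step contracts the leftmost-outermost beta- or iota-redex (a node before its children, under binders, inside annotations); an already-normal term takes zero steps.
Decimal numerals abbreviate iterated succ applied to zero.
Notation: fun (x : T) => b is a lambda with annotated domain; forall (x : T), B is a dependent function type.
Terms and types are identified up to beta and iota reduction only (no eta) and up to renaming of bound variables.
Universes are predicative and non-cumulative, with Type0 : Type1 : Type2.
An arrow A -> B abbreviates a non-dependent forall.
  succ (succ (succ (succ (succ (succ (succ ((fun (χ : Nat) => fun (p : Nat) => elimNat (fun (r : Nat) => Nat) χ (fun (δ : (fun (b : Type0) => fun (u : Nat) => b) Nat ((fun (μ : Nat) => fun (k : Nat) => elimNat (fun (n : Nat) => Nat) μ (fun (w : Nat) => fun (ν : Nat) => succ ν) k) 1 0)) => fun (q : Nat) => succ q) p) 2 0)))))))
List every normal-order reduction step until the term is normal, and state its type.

reduction (normal order):
  succ (succ (succ (succ (succ (succ (succ ((fun (χ : Nat) => fun (p : Nat) => elimNat (fun (r : Nat) => Nat) χ (fun (δ : (fun (b : Type0) => fun (u : Nat) => b) Nat ((fun (μ : Nat) => fun (k : Nat) => elimNat (fun (n : Nat) => Nat) μ (fun (w : Nat) => fun (ν : Nat) => succ ν) k) 1 0)) => fun (q : Nat) => succ q) p) 2 0)))))))
  ~> succ (succ (succ (succ (succ (succ (succ ((fun (χ : Nat) => elimNat (fun (p : Nat) => Nat) 2 (fun (r : (fun (δ : Type0) => fun (b : Nat) => δ) Nat ((fun (u : Nat) => fun (μ : Nat) => elimNat (fun (k : Nat) => Nat) u (fun (n : Nat) => fun (w : Nat) => succ w) μ) 1 0)) => fun (ν : Nat) => succ ν) χ) 0)))))))
  ~> succ (succ (succ (succ (succ (succ (succ (elimNat (fun (χ : Nat) => Nat) 2 (fun (p : (fun (r : Type0) => fun (δ : Nat) => r) Nat ((fun (b : Nat) => fun (u : Nat) => elimNat (fun (μ : Nat) => Nat) b (fun (k : Nat) => fun (n : Nat) => succ n) u) 1 0)) => fun (w : Nat) => succ w) 0)))))))
  ~> 9
type:
  Nat


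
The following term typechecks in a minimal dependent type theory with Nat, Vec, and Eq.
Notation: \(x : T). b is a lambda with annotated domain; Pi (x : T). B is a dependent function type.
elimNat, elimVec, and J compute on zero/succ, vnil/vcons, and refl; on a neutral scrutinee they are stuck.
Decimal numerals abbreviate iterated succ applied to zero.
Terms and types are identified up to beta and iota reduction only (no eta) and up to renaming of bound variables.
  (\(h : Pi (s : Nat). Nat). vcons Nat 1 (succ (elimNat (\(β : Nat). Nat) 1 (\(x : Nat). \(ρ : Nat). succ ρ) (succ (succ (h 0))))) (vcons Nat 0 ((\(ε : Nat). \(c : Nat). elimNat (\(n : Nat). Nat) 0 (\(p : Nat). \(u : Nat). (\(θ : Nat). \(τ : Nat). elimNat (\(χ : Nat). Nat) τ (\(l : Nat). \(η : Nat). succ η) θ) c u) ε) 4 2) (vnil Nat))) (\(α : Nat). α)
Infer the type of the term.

type:
  Vec Nat 2


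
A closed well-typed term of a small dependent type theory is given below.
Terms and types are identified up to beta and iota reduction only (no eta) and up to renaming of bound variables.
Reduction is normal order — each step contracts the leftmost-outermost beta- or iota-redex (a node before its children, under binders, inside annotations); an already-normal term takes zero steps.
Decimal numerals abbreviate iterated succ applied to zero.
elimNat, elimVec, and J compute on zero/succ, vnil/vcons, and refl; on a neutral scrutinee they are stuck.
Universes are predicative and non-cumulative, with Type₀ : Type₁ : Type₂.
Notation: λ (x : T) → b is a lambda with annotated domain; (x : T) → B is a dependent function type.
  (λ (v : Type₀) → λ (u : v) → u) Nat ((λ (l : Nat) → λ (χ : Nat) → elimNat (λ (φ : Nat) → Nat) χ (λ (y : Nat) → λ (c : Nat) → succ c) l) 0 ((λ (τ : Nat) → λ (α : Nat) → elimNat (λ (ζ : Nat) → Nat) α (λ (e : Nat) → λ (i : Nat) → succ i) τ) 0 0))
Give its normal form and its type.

reduced normal form:
  0
the term's type:
  Nat
observation: the leftmost-outermost redex is a beta-redex, and normalization takes 8 steps.


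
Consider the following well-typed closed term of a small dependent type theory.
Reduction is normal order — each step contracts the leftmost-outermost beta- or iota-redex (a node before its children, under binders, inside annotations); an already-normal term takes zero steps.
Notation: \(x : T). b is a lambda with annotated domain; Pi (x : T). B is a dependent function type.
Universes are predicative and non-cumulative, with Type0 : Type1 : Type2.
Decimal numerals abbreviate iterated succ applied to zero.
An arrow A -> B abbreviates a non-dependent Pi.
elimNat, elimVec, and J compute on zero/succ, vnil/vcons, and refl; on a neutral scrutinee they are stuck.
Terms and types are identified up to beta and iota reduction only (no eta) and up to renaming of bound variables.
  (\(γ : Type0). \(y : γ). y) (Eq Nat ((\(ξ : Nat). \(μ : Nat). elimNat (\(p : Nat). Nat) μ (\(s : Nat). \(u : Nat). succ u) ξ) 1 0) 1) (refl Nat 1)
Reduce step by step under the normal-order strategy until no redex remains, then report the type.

normal-order reduction:
  (\(γ : Type0). \(y : γ). y) (Eq Nat ((\(ξ : Nat). \(μ : Nat). elimNat (\(p : Nat). Nat) μ (\(s : Nat). \(u : Nat). succ u) ξ) 1 0) 1) (refl Nat 1)
  ~> (\(γ : Eq Nat ((\(y : Nat). \(ξ : Nat). elimNat (\(μ : Nat). Nat) ξ (\(p : Nat). \(s : Nat). succ s) y) 1 0) 1). γ) (refl Nat 1)
  ~> refl Nat 1
the term's type:
  Eq Nat 1 1


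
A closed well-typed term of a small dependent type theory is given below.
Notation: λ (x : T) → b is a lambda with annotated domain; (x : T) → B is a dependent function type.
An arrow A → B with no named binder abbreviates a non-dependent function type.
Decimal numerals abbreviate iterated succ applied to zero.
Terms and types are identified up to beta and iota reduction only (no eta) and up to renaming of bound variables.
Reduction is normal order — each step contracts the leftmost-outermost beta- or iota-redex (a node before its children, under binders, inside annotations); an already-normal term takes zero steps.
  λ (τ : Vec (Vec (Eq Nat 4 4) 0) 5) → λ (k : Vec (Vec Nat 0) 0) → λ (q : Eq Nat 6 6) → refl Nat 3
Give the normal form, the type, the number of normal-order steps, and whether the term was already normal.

normal form:
  λ (τ : Vec (Vec (Eq Nat 4 4) 0) 5) → λ (k : Vec (Vec Nat 0) 0) → λ (q : Eq Nat 6 6) → refl Nat 3
type:
  Vec (Vec (Eq Nat 4 4) 0) 5 → Vec (Vec Nat 0) 0 → Eq Nat 6 6 → Eq Nat 3 3
steps to reach normal form (normal order): 0
already normal: yes


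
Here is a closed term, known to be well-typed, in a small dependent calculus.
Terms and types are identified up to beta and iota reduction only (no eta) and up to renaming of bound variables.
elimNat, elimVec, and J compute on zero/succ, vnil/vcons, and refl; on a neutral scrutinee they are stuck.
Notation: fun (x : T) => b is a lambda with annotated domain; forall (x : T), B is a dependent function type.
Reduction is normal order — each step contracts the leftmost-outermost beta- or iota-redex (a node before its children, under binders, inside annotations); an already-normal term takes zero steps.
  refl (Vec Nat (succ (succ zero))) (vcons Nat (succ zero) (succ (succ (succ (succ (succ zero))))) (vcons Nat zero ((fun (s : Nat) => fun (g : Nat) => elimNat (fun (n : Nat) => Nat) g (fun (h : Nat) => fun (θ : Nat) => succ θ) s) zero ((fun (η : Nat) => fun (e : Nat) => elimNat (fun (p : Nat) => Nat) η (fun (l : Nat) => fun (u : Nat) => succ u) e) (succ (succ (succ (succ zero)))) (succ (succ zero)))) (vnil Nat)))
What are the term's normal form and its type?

resulting normal form:
  refl (Vec Nat (succ (succ zero))) (vcons Nat (succ zero) (succ (succ (succ (succ (succ zero))))) (vcons Nat zero (succ (succ (succ (succ (succ (succ zero)))))) (vnil Nat)))
type:
  Eq (Vec Nat (succ (succ zero))) (vcons Nat (succ zero) (succ (succ (succ (succ (succ zero))))) (vcons Nat zero (succ (succ (succ (succ (succ (succ zero)))))) (vnil Nat))) (vcons Nat (succ zero) (succ (succ (succ (succ (succ zero))))) (vcons Nat zero (succ (succ (succ (succ (succ (succ zero)))))) (vnil Nat)))
observation: the first redex contracted is a beta-redex; the normal form is reached in 12 normal-order steps.


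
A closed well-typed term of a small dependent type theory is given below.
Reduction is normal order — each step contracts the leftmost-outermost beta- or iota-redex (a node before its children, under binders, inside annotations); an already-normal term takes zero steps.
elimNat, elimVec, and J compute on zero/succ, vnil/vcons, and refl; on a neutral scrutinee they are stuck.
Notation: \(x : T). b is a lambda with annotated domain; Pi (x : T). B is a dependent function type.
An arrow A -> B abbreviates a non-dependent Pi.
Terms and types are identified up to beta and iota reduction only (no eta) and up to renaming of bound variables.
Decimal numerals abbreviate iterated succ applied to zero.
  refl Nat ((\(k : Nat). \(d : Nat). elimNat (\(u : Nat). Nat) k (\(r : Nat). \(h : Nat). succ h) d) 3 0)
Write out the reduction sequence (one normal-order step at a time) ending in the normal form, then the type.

reduction (normal order):
  refl Nat ((\(k : Nat). \(d : Nat). elimNat (\(u : Nat). Nat) k (\(r : Nat). \(h : Nat). succ h) d) 3 0)
  ~> refl Nat ((\(k : Nat). elimNat (\(d : Nat). Nat) 3 (\(u : Nat). \(r : Nat). succ r) k) 0)
  ~> refl Nat (elimNat (\(k : Nat). Nat) 3 (\(d : Nat). \(u : Nat). succ u) 0)
  ~> refl Nat 3
type:
  Eq Nat 3 3


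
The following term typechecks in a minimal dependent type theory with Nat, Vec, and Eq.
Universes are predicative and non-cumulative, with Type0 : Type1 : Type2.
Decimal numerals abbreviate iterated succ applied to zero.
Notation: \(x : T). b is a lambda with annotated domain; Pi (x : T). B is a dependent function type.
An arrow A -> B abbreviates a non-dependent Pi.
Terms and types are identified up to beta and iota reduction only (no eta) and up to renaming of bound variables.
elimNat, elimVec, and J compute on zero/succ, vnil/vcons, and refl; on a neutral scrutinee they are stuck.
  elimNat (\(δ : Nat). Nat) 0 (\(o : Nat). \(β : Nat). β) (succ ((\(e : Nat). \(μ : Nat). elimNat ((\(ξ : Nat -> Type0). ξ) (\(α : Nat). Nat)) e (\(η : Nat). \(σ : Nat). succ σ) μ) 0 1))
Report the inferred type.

type:
  Nat


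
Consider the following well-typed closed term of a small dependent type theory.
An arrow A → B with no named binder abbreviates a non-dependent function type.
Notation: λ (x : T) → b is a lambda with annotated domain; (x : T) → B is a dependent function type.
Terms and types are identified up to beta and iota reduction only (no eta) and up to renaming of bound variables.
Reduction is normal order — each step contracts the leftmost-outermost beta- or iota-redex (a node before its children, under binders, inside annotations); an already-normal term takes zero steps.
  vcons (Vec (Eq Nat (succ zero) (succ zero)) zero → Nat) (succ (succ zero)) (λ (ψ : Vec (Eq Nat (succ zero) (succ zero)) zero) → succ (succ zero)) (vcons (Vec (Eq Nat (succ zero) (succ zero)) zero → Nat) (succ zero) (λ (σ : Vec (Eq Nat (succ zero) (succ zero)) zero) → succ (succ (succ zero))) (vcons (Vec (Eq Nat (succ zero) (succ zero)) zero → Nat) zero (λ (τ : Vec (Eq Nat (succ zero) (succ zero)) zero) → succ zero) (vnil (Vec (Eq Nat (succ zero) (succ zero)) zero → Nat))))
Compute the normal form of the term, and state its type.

reduced normal form:
  vcons (Vec (Eq Nat (succ zero) (succ zero)) zero → Nat) (succ (succ zero)) (λ (ψ : Vec (Eq Nat (succ zero) (succ zero)) zero) → succ (succ zero)) (vcons (Vec (Eq Nat (succ zero) (succ zero)) zero → Nat) (succ zero) (λ (σ : Vec (Eq Nat (succ zero) (succ zero)) zero) → succ (succ (succ zero))) (vcons (Vec (Eq Nat (succ zero) (succ zero)) zero → Nat) zero (λ (τ : Vec (Eq Nat (succ zero) (succ zero)) zero) → succ zero) (vnil (Vec (Eq Nat (succ zero) (succ zero)) zero → Nat))))
inferred type:
  Vec (Vec (Eq Nat (succ zero) (succ zero)) zero → Nat) (succ (succ (succ zero)))


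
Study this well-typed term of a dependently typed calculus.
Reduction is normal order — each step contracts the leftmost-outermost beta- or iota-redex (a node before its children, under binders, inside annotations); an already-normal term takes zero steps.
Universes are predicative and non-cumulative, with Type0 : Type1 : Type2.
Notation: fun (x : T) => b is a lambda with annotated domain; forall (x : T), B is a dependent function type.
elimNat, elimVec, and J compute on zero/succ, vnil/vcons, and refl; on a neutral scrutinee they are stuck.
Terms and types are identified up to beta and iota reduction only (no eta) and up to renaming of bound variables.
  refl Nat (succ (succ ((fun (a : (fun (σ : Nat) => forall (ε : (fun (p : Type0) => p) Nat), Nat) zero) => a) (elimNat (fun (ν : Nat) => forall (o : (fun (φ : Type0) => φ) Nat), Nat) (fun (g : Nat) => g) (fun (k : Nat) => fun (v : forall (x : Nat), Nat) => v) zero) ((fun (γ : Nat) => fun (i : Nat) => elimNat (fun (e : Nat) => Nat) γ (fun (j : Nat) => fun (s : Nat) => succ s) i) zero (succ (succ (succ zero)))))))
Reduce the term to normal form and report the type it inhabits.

reduced normal form:
  refl Nat (succ (succ (succ (succ (succ zero)))))
the term's type:
  Eq Nat (succ (succ (succ (succ (succ zero))))) (succ (succ (succ (succ (succ zero)))))
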